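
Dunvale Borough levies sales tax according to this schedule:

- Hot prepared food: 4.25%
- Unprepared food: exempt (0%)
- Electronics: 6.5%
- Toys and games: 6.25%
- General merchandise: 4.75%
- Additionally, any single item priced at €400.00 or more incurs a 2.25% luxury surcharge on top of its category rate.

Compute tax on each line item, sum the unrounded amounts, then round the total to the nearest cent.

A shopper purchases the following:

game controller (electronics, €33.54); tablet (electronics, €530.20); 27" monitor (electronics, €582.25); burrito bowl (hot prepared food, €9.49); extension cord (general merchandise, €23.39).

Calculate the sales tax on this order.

€101.03

Game controller €33.54: electronics → 6.5% → €2.1801
Tablet €530.20: electronics → 6.5% + 2.25% surcharge = 8.75% → €46.3925
27" monitor €582.25: electronics → 6.5% + 2.25% surcharge = 8.75% → €50.946875
Burrito bowl €9.49: hot prepared food → 4.25% → €0.403325
Extension cord €23.39: general merchandise → 4.75% → €1.111025
Unrounded tax sum = €101.033825 → €101.03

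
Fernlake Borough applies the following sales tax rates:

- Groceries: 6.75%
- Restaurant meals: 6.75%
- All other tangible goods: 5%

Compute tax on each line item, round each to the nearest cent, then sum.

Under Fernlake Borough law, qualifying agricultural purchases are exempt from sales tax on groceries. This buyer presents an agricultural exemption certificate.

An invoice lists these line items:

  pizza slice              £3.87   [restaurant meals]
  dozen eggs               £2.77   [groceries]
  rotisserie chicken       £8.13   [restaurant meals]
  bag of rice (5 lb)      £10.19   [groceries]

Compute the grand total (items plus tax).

Pizza slice £3.87: restaurant meals → 6.75% → £0.26
Dozen eggs £2.77: groceries, buyer-exempt → 0% → £0.00
Rotisserie chicken £8.13: restaurant meals → 6.75% → £0.55
Bag of rice (5 lb) £10.19: groceries, buyer-exempt → 0% → £0.00
Subtotal = £24.96; tax = £0.81; total due = £25.77

£25.77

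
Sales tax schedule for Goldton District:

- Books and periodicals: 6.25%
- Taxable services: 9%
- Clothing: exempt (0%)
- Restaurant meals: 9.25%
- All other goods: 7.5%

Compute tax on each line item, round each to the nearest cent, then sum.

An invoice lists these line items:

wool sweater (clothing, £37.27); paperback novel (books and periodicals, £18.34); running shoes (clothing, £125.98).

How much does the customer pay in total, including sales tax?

Wool sweater £37.27: clothing → 0% → £0.00
Paperback novel £18.34: books and periodicals → 6.25% → £1.15
Running shoes £125.98: clothing → 0% → £0.00
Subtotal = £181.59; tax = £1.15; total due = £182.74

£182.74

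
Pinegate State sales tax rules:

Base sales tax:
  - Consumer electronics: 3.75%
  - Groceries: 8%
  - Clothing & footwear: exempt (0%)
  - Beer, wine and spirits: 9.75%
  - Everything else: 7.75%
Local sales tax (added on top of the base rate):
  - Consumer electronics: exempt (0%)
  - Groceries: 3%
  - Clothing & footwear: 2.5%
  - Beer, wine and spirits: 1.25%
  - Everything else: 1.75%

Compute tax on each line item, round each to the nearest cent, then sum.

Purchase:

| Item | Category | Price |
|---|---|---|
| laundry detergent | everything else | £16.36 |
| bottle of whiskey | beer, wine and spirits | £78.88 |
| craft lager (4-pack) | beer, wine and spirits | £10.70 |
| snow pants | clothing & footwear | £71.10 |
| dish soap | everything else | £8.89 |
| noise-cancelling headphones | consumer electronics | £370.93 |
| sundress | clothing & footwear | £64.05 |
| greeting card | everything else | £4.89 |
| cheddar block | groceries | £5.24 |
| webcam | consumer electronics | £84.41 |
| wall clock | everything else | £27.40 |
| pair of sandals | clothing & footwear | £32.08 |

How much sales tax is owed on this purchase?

£37.15

Laundry detergent £16.36: everything else → 7.75% + 1.75% local = 9.5% → £1.55
Bottle of whiskey £78.88: beer, wine and spirits → 9.75% + 1.25% local = 11% → £8.68
Craft lager (4-pack) £10.70: beer, wine and spirits → 9.75% + 1.25% local = 11% → £1.18
Snow pants £71.10: clothing & footwear → 0% + 2.5% local = 2.5% → £1.78
Dish soap £8.89: everything else → 7.75% + 1.75% local = 9.5% → £0.84
Noise-cancelling headphones £370.93: consumer electronics → 3.75% + 0% local = 3.75% → £13.91
Sundress £64.05: clothing & footwear → 0% + 2.5% local = 2.5% → £1.60
Greeting card £4.89: everything else → 7.75% + 1.75% local = 9.5% → £0.46
Cheddar block £5.24: groceries → 8% + 3% local = 11% → £0.58
Webcam £84.41: consumer electronics → 3.75% + 0% local = 3.75% → £3.17
Wall clock £27.40: everything else → 7.75% + 1.75% local = 9.5% → £2.60
Pair of sandals £32.08: clothing & footwear → 0% + 2.5% local = 2.5% → £0.80
Total tax = £1.55 + £8.68 + £1.18 + £1.78 + £0.84 + £13.91 + £1.60 + £0.46 + £0.58 + £3.17 + £2.60 + £0.80 = £37.15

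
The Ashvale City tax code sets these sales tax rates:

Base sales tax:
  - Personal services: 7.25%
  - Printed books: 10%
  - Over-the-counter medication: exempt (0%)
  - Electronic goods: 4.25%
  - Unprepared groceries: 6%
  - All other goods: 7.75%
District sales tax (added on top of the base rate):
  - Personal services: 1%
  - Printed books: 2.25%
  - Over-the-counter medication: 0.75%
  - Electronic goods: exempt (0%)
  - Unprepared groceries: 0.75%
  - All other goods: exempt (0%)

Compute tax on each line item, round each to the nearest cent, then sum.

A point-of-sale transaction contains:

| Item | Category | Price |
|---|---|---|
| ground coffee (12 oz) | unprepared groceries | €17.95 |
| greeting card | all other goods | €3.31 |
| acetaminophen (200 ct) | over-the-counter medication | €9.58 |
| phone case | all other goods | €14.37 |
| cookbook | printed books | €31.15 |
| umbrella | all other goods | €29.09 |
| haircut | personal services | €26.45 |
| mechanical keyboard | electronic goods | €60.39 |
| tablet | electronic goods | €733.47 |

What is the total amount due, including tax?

Ground coffee (12 oz) €17.95: unprepared groceries → 6% + 0.75% district = 6.75% → €1.21
Greeting card €3.31: all other goods → 7.75% + 0% district = 7.75% → €0.26
Acetaminophen (200 ct) €9.58: over-the-counter medication → 0% + 0.75% district = 0.75% → €0.07
Phone case €14.37: all other goods → 7.75% + 0% district = 7.75% → €1.11
Cookbook €31.15: printed books → 10% + 2.25% district = 12.25% → €3.82
Umbrella €29.09: all other goods → 7.75% + 0% district = 7.75% → €2.25
Haircut €26.45: personal services → 7.25% + 1% district = 8.25% → €2.18
Mechanical keyboard €60.39: electronic goods → 4.25% + 0% district = 4.25% → €2.57
Tablet €733.47: electronic goods → 4.25% + 0% district = 4.25% → €31.17
Subtotal = €925.76; tax = €44.64; total due = €970.40

€970.40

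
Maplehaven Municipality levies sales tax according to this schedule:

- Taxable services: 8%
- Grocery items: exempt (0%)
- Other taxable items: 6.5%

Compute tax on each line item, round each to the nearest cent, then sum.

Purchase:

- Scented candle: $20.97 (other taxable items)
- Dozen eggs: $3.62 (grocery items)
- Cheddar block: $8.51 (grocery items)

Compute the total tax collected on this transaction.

$1.36

Scented candle $20.97: other taxable items → 6.5% → $1.36
Dozen eggs $3.62: grocery items → 0% → $0.00
Cheddar block $8.51: grocery items → 0% → $0.00
Total tax = $1.36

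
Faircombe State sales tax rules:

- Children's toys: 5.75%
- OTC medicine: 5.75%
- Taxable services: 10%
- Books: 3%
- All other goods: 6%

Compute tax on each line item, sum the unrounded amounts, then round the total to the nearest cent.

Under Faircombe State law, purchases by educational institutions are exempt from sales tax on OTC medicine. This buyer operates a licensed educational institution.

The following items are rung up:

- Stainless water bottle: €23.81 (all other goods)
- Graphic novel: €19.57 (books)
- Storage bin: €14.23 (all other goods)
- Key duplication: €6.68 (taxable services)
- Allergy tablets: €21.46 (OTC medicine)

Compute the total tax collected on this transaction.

Stainless water bottle €23.81: all other goods → 6% → €1.4286
Graphic novel €19.57: books → 3% → €0.5871
Storage bin €14.23: all other goods → 6% → €0.8538
Key duplication €6.68: taxable services → 10% → €0.668
Allergy tablets €21.46: OTC medicine, buyer-exempt → 0% → €0.00
Unrounded tax sum = €3.5375 → €3.54

€3.54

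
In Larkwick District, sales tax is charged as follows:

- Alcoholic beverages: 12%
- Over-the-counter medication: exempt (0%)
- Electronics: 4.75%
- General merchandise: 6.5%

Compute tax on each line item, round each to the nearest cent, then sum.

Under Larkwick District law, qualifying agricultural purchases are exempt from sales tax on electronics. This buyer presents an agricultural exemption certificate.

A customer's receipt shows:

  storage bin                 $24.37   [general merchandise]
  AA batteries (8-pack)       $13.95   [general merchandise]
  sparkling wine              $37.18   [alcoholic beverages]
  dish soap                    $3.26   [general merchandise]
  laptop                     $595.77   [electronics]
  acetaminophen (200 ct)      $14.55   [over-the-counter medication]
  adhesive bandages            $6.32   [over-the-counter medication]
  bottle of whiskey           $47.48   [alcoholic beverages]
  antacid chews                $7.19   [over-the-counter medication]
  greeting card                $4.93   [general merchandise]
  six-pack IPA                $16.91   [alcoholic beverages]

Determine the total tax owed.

Storage bin $24.37: general merchandise → 6.5% → $1.58
AA batteries (8-pack) $13.95: general merchandise → 6.5% → $0.91
Sparkling wine $37.18: alcoholic beverages → 12% → $4.46
Dish soap $3.26: general merchandise → 6.5% → $0.21
Laptop $595.77: electronics, buyer-exempt → 0% → $0.00
Acetaminophen (200 ct) $14.55: over-the-counter medication → 0% → $0.00
Adhesive bandages $6.32: over-the-counter medication → 0% → $0.00
Bottle of whiskey $47.48: alcoholic beverages → 12% → $5.70
Antacid chews $7.19: over-the-counter medication → 0% → $0.00
Greeting card $4.93: general merchandise → 6.5% → $0.32
Six-pack IPA $16.91: alcoholic beverages → 12% → $2.03
Total tax = $1.58 + $0.91 + $4.46 + $0.21 + $5.70 + $0.32 + $2.03 = $15.21

$15.21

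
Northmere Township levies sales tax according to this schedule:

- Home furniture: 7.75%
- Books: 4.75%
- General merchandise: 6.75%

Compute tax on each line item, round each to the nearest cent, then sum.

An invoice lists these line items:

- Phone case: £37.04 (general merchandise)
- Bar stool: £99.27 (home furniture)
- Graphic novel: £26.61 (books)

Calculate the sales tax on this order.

Phone case £37.04: general merchandise → 6.75% → £2.50
Bar stool £99.27: home furniture → 7.75% → £7.69
Graphic novel £26.61: books → 4.75% → £1.26
Total tax = £2.50 + £7.69 + £1.26 = £11.45

£11.45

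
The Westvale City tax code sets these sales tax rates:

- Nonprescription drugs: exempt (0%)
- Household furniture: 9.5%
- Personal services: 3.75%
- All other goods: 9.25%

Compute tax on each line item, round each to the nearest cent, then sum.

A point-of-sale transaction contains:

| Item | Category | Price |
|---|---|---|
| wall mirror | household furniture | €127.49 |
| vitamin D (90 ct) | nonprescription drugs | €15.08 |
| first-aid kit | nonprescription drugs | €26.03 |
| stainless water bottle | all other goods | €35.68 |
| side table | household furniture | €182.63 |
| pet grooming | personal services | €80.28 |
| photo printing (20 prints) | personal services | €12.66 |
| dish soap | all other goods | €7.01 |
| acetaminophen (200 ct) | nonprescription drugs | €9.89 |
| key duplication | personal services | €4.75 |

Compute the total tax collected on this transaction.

€37.07

Wall mirror €127.49: household furniture → 9.5% → €12.11
Vitamin D (90 ct) €15.08: nonprescription drugs → 0% → €0.00
First-aid kit €26.03: nonprescription drugs → 0% → €0.00
Stainless water bottle €35.68: all other goods → 9.25% → €3.30
Side table €182.63: household furniture → 9.5% → €17.35
Pet grooming €80.28: personal services → 3.75% → €3.01
Photo printing (20 prints) €12.66: personal services → 3.75% → €0.47
Dish soap €7.01: all other goods → 9.25% → €0.65
Acetaminophen (200 ct) €9.89: nonprescription drugs → 0% → €0.00
Key duplication €4.75: personal services → 3.75% → €0.18
Total tax = €12.11 + €3.30 + €17.35 + €3.01 + €0.47 + €0.65 + €0.18 = €37.07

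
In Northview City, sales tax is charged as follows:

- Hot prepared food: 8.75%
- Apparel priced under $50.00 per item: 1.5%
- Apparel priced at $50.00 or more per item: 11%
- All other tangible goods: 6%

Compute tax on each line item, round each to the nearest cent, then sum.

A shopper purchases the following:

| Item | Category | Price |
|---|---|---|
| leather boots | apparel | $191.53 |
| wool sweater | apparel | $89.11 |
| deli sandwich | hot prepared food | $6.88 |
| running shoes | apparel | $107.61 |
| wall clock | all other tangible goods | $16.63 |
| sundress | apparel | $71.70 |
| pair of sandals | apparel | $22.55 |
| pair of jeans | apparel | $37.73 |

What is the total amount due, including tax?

$596.85

Leather boots $191.53: apparel, $50.00 or more → 11% → $21.07
Wool sweater $89.11: apparel, $50.00 or more → 11% → $9.80
Deli sandwich $6.88: hot prepared food → 8.75% → $0.60
Running shoes $107.61: apparel, $50.00 or more → 11% → $11.84
Wall clock $16.63: all other tangible goods → 6% → $1.00
Sundress $71.70: apparel, $50.00 or more → 11% → $7.89
Pair of sandals $22.55: apparel, under $50.00 → 1.5% → $0.34
Pair of jeans $37.73: apparel, under $50.00 → 1.5% → $0.57
Subtotal = $543.74; tax = $53.11; total due = $596.85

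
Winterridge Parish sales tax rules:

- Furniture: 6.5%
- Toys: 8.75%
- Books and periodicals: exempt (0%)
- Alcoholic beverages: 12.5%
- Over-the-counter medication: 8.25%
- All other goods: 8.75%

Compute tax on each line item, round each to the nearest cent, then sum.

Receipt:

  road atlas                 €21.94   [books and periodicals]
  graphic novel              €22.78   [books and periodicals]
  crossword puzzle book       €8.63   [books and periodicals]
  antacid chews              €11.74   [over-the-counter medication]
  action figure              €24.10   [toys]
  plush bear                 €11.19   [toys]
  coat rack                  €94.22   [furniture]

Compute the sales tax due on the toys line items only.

Action figure €24.10: toys → 8.75% → €2.11
Plush bear €11.19: toys → 8.75% → €0.98
Tax on toys = €2.11 + €0.98 = €3.09

€3.09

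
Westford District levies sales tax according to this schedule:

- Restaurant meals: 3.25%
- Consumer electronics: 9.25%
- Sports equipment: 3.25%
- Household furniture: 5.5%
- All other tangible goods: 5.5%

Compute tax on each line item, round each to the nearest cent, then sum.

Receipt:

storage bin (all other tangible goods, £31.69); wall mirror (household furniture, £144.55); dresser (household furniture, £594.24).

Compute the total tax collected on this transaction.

£42.37

Storage bin £31.69: all other tangible goods → 5.5% → £1.74
Wall mirror £144.55: household furniture → 5.5% → £7.95
Dresser £594.24: household furniture → 5.5% → £32.68
Total tax = £1.74 + £7.95 + £32.68 = £42.37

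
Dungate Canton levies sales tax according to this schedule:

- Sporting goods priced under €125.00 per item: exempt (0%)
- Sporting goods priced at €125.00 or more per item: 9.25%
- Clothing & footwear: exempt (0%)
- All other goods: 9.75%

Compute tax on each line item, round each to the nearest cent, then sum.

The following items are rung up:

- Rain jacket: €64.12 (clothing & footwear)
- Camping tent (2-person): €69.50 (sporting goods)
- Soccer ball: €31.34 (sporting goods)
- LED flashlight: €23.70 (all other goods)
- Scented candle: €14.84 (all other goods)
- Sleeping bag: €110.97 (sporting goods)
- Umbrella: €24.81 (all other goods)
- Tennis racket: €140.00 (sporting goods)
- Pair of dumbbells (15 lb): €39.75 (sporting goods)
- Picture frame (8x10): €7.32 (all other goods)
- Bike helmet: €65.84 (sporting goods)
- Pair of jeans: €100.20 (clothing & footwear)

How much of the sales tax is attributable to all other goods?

€6.89

LED flashlight €23.70: all other goods → 9.75% → €2.31
Scented candle €14.84: all other goods → 9.75% → €1.45
Umbrella €24.81: all other goods → 9.75% → €2.42
Picture frame (8x10) €7.32: all other goods → 9.75% → €0.71
Tax on all other goods = €2.31 + €1.45 + €2.42 + €0.71 = €6.89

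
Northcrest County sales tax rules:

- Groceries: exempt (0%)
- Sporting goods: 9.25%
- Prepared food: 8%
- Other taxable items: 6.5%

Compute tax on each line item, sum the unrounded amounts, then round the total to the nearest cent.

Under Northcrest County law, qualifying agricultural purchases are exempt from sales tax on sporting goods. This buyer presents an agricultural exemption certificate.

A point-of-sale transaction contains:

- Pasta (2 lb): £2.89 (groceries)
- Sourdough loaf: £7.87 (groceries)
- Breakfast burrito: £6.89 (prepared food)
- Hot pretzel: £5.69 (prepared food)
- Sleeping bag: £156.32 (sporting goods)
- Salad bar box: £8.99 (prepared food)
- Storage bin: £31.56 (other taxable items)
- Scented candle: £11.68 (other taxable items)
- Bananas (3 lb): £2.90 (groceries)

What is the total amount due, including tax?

£239.33

Pasta (2 lb) £2.89: groceries → 0% → £0.00
Sourdough loaf £7.87: groceries → 0% → £0.00
Breakfast burrito £6.89: prepared food → 8% → £0.5512
Hot pretzel £5.69: prepared food → 8% → £0.4552
Sleeping bag £156.32: sporting goods, buyer-exempt → 0% → £0.00
Salad bar box £8.99: prepared food → 8% → £0.7192
Storage bin £31.56: other taxable items → 6.5% → £2.0514
Scented candle £11.68: other taxable items → 6.5% → £0.7592
Bananas (3 lb) £2.90: groceries → 0% → £0.00
Subtotal = £234.79; unrounded tax = £4.5362 → £4.54; total due = £239.33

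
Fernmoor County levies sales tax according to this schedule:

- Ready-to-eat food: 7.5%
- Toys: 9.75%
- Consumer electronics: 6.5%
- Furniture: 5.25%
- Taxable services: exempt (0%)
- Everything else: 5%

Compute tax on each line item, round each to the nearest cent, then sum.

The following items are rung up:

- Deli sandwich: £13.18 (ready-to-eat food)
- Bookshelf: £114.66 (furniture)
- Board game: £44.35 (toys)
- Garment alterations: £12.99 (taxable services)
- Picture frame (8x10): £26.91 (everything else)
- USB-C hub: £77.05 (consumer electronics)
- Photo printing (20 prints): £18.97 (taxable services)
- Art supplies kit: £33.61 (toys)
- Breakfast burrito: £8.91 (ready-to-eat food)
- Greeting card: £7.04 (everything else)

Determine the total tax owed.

Deli sandwich £13.18: ready-to-eat food → 7.5% → £0.99
Bookshelf £114.66: furniture → 5.25% → £6.02
Board game £44.35: toys → 9.75% → £4.32
Garment alterations £12.99: taxable services → 0% → £0.00
Picture frame (8x10) £26.91: everything else → 5% → £1.35
USB-C hub £77.05: consumer electronics → 6.5% → £5.01
Photo printing (20 prints) £18.97: taxable services → 0% → £0.00
Art supplies kit £33.61: toys → 9.75% → £3.28
Breakfast burrito £8.91: ready-to-eat food → 7.5% → £0.67
Greeting card £7.04: everything else → 5% → £0.35
Total tax = £0.99 + £6.02 + £4.32 + £1.35 + £5.01 + £3.28 + £0.67 + £0.35 = £21.99

£21.99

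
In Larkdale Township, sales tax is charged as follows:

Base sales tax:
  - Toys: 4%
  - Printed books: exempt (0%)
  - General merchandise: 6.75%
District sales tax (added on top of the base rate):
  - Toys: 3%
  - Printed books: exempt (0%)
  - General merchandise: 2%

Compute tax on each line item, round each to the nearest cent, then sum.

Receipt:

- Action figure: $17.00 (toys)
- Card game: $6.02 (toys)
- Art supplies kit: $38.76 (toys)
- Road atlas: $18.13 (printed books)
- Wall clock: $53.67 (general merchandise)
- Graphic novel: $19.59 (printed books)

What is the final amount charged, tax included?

Action figure $17.00: toys → 4% + 3% district = 7% → $1.19
Card game $6.02: toys → 4% + 3% district = 7% → $0.42
Art supplies kit $38.76: toys → 4% + 3% district = 7% → $2.71
Road atlas $18.13: printed books → 0% + 0% district = 0% → $0.00
Wall clock $53.67: general merchandise → 6.75% + 2% district = 8.75% → $4.70
Graphic novel $19.59: printed books → 0% + 0% district = 0% → $0.00
Subtotal = $153.17; tax = $9.02; total due = $162.19

$162.19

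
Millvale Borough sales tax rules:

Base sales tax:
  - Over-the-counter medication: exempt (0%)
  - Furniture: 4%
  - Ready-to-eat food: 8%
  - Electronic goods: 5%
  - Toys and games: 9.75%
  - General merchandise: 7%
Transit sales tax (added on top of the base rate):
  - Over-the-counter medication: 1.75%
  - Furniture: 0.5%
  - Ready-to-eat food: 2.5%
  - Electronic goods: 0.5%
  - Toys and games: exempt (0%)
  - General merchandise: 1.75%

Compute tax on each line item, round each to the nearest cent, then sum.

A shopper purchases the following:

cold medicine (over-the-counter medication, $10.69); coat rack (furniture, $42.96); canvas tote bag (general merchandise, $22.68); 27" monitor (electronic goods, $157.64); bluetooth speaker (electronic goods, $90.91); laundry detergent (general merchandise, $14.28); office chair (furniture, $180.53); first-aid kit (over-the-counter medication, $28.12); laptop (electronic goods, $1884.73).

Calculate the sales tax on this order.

$131.29

Cold medicine $10.69: over-the-counter medication → 0% + 1.75% transit = 1.75% → $0.19
Coat rack $42.96: furniture → 4% + 0.5% transit = 4.5% → $1.93
Canvas tote bag $22.68: general merchandise → 7% + 1.75% transit = 8.75% → $1.98
27" monitor $157.64: electronic goods → 5% + 0.5% transit = 5.5% → $8.67
Bluetooth speaker $90.91: electronic goods → 5% + 0.5% transit = 5.5% → $5.00
Laundry detergent $14.28: general merchandise → 7% + 1.75% transit = 8.75% → $1.25
Office chair $180.53: furniture → 4% + 0.5% transit = 4.5% → $8.12
First-aid kit $28.12: over-the-counter medication → 0% + 1.75% transit = 1.75% → $0.49
Laptop $1884.73: electronic goods → 5% + 0.5% transit = 5.5% → $103.66
Total tax = $0.19 + $1.93 + $1.98 + $8.67 + $5.00 + $1.25 + $8.12 + $0.49 + $103.66 = $131.29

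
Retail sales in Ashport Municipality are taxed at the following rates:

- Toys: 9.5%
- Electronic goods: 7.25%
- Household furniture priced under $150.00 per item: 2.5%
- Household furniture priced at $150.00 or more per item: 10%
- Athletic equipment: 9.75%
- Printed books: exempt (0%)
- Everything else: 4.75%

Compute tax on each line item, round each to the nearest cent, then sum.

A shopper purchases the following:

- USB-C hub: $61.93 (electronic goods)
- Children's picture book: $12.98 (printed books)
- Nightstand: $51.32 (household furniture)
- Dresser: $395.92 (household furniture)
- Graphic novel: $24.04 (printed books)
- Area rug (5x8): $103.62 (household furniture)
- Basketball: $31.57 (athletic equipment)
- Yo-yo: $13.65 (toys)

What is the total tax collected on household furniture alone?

$43.46

Nightstand $51.32: household furniture, under $150.00 → 2.5% → $1.28
Dresser $395.92: household furniture, $150.00 or more → 10% → $39.59
Area rug (5x8) $103.62: household furniture, under $150.00 → 2.5% → $2.59
Tax on household furniture = $1.28 + $39.59 + $2.59 = $43.46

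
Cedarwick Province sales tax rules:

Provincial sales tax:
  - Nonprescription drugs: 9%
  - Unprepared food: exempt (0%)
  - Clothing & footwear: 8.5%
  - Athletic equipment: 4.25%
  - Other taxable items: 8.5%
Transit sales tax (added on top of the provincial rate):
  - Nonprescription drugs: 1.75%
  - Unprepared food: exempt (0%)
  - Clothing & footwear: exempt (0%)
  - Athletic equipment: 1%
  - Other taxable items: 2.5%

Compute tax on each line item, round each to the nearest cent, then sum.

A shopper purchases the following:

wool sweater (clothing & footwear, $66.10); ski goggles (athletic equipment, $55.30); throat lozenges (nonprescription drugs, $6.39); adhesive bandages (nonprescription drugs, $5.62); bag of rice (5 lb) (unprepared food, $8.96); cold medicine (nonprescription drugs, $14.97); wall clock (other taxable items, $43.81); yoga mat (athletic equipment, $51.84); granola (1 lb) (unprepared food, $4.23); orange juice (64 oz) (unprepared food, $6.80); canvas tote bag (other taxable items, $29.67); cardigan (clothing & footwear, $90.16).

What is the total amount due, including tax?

$413.73

Wool sweater $66.10: clothing & footwear → 8.5% + 0% transit = 8.5% → $5.62
Ski goggles $55.30: athletic equipment → 4.25% + 1% transit = 5.25% → $2.90
Throat lozenges $6.39: nonprescription drugs → 9% + 1.75% transit = 10.75% → $0.69
Adhesive bandages $5.62: nonprescription drugs → 9% + 1.75% transit = 10.75% → $0.60
Bag of rice (5 lb) $8.96: unprepared food → 0% + 0% transit = 0% → $0.00
Cold medicine $14.97: nonprescription drugs → 9% + 1.75% transit = 10.75% → $1.61
Wall clock $43.81: other taxable items → 8.5% + 2.5% transit = 11% → $4.82
Yoga mat $51.84: athletic equipment → 4.25% + 1% transit = 5.25% → $2.72
Granola (1 lb) $4.23: unprepared food → 0% + 0% transit = 0% → $0.00
Orange juice (64 oz) $6.80: unprepared food → 0% + 0% transit = 0% → $0.00
Canvas tote bag $29.67: other taxable items → 8.5% + 2.5% transit = 11% → $3.26
Cardigan $90.16: clothing & footwear → 8.5% + 0% transit = 8.5% → $7.66
Subtotal = $383.85; tax = $29.88; total due = $413.73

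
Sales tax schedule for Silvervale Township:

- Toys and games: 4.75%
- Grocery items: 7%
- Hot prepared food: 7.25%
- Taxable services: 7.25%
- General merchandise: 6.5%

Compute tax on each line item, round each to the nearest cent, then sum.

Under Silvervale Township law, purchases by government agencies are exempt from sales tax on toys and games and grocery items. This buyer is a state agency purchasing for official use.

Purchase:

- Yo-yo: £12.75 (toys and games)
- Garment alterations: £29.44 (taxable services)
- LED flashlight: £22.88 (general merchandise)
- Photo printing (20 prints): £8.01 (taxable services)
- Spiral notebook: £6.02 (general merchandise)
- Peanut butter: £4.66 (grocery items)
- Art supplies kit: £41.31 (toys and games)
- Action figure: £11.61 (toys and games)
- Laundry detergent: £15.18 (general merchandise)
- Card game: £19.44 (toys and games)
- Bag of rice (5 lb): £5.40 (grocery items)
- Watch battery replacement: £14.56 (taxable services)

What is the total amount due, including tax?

£197.90

Yo-yo £12.75: toys and games, buyer-exempt → 0% → £0.00
Garment alterations £29.44: taxable services → 7.25% → £2.13
LED flashlight £22.88: general merchandise → 6.5% → £1.49
Photo printing (20 prints) £8.01: taxable services → 7.25% → £0.58
Spiral notebook £6.02: general merchandise → 6.5% → £0.39
Peanut butter £4.66: grocery items, buyer-exempt → 0% → £0.00
Art supplies kit £41.31: toys and games, buyer-exempt → 0% → £0.00
Action figure £11.61: toys and games, buyer-exempt → 0% → £0.00
Laundry detergent £15.18: general merchandise → 6.5% → £0.99
Card game £19.44: toys and games, buyer-exempt → 0% → £0.00
Bag of rice (5 lb) £5.40: grocery items, buyer-exempt → 0% → £0.00
Watch battery replacement £14.56: taxable services → 7.25% → £1.06
Subtotal = £191.26; tax = £6.64; total due = £197.90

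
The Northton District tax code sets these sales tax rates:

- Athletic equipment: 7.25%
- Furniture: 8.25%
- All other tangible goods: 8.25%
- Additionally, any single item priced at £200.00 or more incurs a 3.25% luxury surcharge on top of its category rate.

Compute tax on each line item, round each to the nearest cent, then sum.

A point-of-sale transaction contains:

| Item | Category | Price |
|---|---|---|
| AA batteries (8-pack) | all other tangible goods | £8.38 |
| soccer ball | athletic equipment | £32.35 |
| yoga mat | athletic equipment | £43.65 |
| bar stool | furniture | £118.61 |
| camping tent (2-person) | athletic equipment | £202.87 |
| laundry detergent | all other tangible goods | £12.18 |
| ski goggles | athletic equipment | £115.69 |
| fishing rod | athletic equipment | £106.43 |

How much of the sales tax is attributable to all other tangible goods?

£1.69

AA batteries (8-pack) £8.38: all other tangible goods → 8.25% → £0.69
Laundry detergent £12.18: all other tangible goods → 8.25% → £1.00
Tax on all other tangible goods = £0.69 + £1.00 = £1.69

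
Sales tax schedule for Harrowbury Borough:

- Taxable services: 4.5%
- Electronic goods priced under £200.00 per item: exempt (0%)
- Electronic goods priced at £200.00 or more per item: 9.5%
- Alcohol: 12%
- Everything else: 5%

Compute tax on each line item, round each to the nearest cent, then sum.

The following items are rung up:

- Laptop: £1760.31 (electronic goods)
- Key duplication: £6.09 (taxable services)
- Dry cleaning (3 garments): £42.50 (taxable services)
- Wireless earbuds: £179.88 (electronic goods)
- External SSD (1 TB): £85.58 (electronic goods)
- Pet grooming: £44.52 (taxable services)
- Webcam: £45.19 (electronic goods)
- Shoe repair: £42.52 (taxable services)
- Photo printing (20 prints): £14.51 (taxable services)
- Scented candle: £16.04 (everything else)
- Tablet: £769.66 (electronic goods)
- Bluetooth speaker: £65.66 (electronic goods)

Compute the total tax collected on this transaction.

Laptop £1760.31: electronic goods, £200.00 or more → 9.5% → £167.23
Key duplication £6.09: taxable services → 4.5% → £0.27
Dry cleaning (3 garments) £42.50: taxable services → 4.5% → £1.91
Wireless earbuds £179.88: electronic goods, under £200.00 → 0% → £0.00
External SSD (1 TB) £85.58: electronic goods, under £200.00 → 0% → £0.00
Pet grooming £44.52: taxable services → 4.5% → £2.00
Webcam £45.19: electronic goods, under £200.00 → 0% → £0.00
Shoe repair £42.52: taxable services → 4.5% → £1.91
Photo printing (20 prints) £14.51: taxable services → 4.5% → £0.65
Scented candle £16.04: everything else → 5% → £0.80
Tablet £769.66: electronic goods, £200.00 or more → 9.5% → £73.12
Bluetooth speaker £65.66: electronic goods, under £200.00 → 0% → £0.00
Total tax = £167.23 + £0.27 + £1.91 + £2.00 + £1.91 + £0.65 + £0.80 + £73.12 = £247.89

£247.89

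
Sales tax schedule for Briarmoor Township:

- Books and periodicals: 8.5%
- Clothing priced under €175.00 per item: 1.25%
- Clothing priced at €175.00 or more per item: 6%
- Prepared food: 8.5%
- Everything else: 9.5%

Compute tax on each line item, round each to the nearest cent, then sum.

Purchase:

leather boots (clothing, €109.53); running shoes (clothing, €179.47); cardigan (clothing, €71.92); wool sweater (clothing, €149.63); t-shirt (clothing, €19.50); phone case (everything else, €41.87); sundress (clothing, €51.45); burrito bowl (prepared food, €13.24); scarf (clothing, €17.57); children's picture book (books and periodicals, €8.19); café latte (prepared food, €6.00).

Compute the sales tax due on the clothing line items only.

€16.01

Leather boots €109.53: clothing, under €175.00 → 1.25% → €1.37
Running shoes €179.47: clothing, €175.00 or more → 6% → €10.77
Cardigan €71.92: clothing, under €175.00 → 1.25% → €0.90
Wool sweater €149.63: clothing, under €175.00 → 1.25% → €1.87
T-shirt €19.50: clothing, under €175.00 → 1.25% → €0.24
Sundress €51.45: clothing, under €175.00 → 1.25% → €0.64
Scarf €17.57: clothing, under €175.00 → 1.25% → €0.22
Tax on clothing = €1.37 + €10.77 + €0.90 + €1.87 + €0.24 + €0.64 + €0.22 = €16.01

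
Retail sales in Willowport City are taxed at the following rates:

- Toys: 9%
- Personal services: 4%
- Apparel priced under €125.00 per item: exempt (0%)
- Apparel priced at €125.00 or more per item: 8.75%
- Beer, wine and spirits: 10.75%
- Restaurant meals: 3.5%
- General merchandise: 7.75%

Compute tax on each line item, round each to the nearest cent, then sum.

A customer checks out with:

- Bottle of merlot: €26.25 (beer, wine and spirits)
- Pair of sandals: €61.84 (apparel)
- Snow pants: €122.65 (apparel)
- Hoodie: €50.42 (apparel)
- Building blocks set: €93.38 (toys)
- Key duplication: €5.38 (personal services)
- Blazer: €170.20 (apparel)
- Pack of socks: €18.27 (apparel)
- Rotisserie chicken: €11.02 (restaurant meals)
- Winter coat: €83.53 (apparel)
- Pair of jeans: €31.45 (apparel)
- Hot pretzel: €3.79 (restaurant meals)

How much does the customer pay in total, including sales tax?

€705.03

Bottle of merlot €26.25: beer, wine and spirits → 10.75% → €2.82
Pair of sandals €61.84: apparel, under €125.00 → 0% → €0.00
Snow pants €122.65: apparel, under €125.00 → 0% → €0.00
Hoodie €50.42: apparel, under €125.00 → 0% → €0.00
Building blocks set €93.38: toys → 9% → €8.40
Key duplication €5.38: personal services → 4% → €0.22
Blazer €170.20: apparel, €125.00 or more → 8.75% → €14.89
Pack of socks €18.27: apparel, under €125.00 → 0% → €0.00
Rotisserie chicken €11.02: restaurant meals → 3.5% → €0.39
Winter coat €83.53: apparel, under €125.00 → 0% → €0.00
Pair of jeans €31.45: apparel, under €125.00 → 0% → €0.00
Hot pretzel €3.79: restaurant meals → 3.5% → €0.13
Subtotal = €678.18; tax = €26.85; total due = €705.03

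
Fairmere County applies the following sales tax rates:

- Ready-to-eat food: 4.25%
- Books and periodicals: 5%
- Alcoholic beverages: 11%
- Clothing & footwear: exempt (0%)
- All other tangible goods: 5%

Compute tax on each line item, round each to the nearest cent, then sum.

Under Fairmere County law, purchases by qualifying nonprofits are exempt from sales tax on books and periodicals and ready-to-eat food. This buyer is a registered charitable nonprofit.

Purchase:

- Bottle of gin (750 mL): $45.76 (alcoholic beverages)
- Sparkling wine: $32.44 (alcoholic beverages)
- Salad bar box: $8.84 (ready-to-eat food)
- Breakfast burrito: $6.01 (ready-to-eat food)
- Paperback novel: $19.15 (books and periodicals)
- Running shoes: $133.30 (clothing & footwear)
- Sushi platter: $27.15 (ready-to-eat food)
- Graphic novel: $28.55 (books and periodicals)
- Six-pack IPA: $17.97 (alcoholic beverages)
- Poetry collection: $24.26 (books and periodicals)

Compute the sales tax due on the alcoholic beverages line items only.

$10.58

Bottle of gin (750 mL) $45.76: alcoholic beverages → 11% → $5.03
Sparkling wine $32.44: alcoholic beverages → 11% → $3.57
Six-pack IPA $17.97: alcoholic beverages → 11% → $1.98
Tax on alcoholic beverages = $5.03 + $3.57 + $1.98 = $10.58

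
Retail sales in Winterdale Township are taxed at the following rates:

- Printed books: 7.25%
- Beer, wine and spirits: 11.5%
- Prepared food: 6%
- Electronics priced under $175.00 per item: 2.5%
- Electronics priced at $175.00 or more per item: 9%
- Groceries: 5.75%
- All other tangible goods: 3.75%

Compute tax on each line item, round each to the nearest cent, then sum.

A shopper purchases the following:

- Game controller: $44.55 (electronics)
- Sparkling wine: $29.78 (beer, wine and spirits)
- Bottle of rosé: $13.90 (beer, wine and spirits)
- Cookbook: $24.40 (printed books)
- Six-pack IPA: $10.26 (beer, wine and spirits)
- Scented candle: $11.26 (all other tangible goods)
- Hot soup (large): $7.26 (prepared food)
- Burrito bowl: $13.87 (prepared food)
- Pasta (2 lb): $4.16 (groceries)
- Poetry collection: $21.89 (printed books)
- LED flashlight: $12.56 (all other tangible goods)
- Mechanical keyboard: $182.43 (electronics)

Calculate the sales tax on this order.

Game controller $44.55: electronics, under $175.00 → 2.5% → $1.11
Sparkling wine $29.78: beer, wine and spirits → 11.5% → $3.42
Bottle of rosé $13.90: beer, wine and spirits → 11.5% → $1.60
Cookbook $24.40: printed books → 7.25% → $1.77
Six-pack IPA $10.26: beer, wine and spirits → 11.5% → $1.18
Scented candle $11.26: all other tangible goods → 3.75% → $0.42
Hot soup (large) $7.26: prepared food → 6% → $0.44
Burrito bowl $13.87: prepared food → 6% → $0.83
Pasta (2 lb) $4.16: groceries → 5.75% → $0.24
Poetry collection $21.89: printed books → 7.25% → $1.59
LED flashlight $12.56: all other tangible goods → 3.75% → $0.47
Mechanical keyboard $182.43: electronics, $175.00 or more → 9% → $16.42
Total tax = $1.11 + $3.42 + $1.60 + $1.77 + $1.18 + $0.42 + $0.44 + $0.83 + $0.24 + $1.59 + $0.47 + $16.42 = $29.49

$29.49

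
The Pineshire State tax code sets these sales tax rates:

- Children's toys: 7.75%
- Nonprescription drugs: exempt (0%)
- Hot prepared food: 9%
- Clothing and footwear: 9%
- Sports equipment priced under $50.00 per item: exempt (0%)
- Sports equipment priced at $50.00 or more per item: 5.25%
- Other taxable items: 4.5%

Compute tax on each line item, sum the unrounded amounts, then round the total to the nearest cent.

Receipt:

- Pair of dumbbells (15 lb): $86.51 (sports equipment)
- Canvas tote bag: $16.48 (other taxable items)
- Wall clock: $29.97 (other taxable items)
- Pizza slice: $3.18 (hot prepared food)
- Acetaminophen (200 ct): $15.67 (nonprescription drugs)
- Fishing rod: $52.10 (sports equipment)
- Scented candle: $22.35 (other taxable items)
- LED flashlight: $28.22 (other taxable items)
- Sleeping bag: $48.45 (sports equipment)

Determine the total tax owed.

$11.93

Pair of dumbbells (15 lb) $86.51: sports equipment, $50.00 or more → 5.25% → $4.541775
Canvas tote bag $16.48: other taxable items → 4.5% → $0.7416
Wall clock $29.97: other taxable items → 4.5% → $1.34865
Pizza slice $3.18: hot prepared food → 9% → $0.2862
Acetaminophen (200 ct) $15.67: nonprescription drugs → 0% → $0.00
Fishing rod $52.10: sports equipment, $50.00 or more → 5.25% → $2.73525
Scented candle $22.35: other taxable items → 4.5% → $1.00575
LED flashlight $28.22: other taxable items → 4.5% → $1.2699
Sleeping bag $48.45: sports equipment, under $50.00 → 0% → $0.00
Unrounded tax sum = $11.929125 → $11.93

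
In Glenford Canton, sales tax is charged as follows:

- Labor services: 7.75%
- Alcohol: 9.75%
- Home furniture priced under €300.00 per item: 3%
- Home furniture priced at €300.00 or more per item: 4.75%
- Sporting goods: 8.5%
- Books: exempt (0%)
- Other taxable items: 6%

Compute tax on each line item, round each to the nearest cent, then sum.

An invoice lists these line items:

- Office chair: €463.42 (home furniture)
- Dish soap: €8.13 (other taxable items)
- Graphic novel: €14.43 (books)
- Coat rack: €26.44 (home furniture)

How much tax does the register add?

€23.29

Office chair €463.42: home furniture, €300.00 or more → 4.75% → €22.01
Dish soap €8.13: other taxable items → 6% → €0.49
Graphic novel €14.43: books → 0% → €0.00
Coat rack €26.44: home furniture, under €300.00 → 3% → €0.79
Total tax = €22.01 + €0.49 + €0.79 = €23.29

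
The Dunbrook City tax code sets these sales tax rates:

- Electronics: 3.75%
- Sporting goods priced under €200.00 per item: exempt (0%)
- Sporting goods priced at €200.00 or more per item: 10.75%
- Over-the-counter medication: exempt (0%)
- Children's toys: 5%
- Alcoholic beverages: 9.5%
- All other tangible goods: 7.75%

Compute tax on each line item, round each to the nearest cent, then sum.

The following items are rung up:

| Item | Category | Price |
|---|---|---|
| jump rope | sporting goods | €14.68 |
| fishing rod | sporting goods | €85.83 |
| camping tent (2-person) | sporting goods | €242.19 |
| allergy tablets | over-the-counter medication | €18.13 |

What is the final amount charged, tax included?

€386.87

Jump rope €14.68: sporting goods, under €200.00 → 0% → €0.00
Fishing rod €85.83: sporting goods, under €200.00 → 0% → €0.00
Camping tent (2-person) €242.19: sporting goods, €200.00 or more → 10.75% → €26.04
Allergy tablets €18.13: over-the-counter medication → 0% → €0.00
Subtotal = €360.83; tax = €26.04; total due = €386.87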